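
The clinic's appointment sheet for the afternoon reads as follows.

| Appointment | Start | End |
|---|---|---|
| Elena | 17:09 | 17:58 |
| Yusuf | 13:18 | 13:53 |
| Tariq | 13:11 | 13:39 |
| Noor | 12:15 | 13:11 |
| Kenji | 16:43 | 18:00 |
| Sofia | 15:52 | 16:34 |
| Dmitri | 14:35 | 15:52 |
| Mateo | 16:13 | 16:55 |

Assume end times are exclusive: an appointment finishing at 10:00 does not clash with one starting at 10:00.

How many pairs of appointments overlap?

4

Sorted by start: Noor, Tariq, Yusuf, Dmitri, Sofia, Mateo, Kenji, Elena.
Tariq starts exactly when Noor ends (back-to-back, no overlap), so Noor has no further overlaps.
Yusuf starts before Tariq ends → Tariq and Yusuf overlap.
Dmitri starts after Tariq ends, so Tariq has no further overlaps.
Dmitri starts after Yusuf ends, so Yusuf has no further overlaps.
Sofia starts exactly when Dmitri ends (back-to-back, no overlap), so Dmitri has no further overlaps.
Mateo starts before Sofia ends → Sofia and Mateo overlap.
Kenji starts after Sofia ends, so Sofia has no further overlaps.
Kenji starts before Mateo ends → Mateo and Kenji overlap.
Elena starts after Mateo ends.
Elena starts before Kenji ends → Kenji and Elena overlap.
Overlapping pairs: Elena & Kenji, Kenji & Mateo, Mateo & Sofia, Tariq & Yusuf — 4 in total.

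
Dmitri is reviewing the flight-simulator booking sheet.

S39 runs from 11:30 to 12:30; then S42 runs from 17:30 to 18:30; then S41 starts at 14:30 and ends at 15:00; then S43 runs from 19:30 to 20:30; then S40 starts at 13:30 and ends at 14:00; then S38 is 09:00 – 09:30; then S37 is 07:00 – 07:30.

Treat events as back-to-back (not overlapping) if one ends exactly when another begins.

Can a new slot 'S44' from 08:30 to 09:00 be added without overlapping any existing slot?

S37: ends 07:30 at or before S44 starts 08:30 → clear.
S38: starts 09:00 at or after S44 ends 09:00 → clear.
S39: starts 11:30 at or after S44 ends 09:00 → clear.
S40: starts 13:30 at or after S44 ends 09:00 → clear.
S41: starts 14:30 at or after S44 ends 09:00 → clear.
S42: starts 17:30 at or after S44 ends 09:00 → clear.
S43: starts 19:30 at or after S44 ends 09:00 → clear.

Yes — the slot is free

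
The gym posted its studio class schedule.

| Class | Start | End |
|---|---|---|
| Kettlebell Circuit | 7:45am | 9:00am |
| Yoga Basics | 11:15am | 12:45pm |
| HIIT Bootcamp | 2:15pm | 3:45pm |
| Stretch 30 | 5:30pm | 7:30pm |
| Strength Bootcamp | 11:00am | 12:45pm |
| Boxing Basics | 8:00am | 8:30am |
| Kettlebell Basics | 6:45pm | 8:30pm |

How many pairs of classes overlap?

Check each pair: they overlap iff neither finishes before the other starts.
Sorted by start: Kettlebell Circuit, Boxing Basics, Strength Bootcamp, Yoga Basics, HIIT Bootcamp, Stretch 30, Kettlebell Basics.
Boxing Basics starts before Kettlebell Circuit ends → Kettlebell Circuit and Boxing Basics overlap.
Strength Bootcamp starts after Kettlebell Circuit ends, so nothing later overlaps Kettlebell Circuit either.
Strength Bootcamp starts after Boxing Basics ends, so nothing later overlaps Boxing Basics either.
Yoga Basics starts before Strength Bootcamp ends → Strength Bootcamp and Yoga Basics overlap.
HIIT Bootcamp starts after Strength Bootcamp ends, so nothing later overlaps Strength Bootcamp either.
HIIT Bootcamp starts after Yoga Basics ends, so nothing later overlaps Yoga Basics either.
Stretch 30 starts after HIIT Bootcamp ends, so nothing later overlaps HIIT Bootcamp either.
Kettlebell Basics starts before Stretch 30 ends → Stretch 30 and Kettlebell Basics overlap.
Overlapping pairs: Boxing Basics & Kettlebell Circuit, Kettlebell Basics & Stretch 30, Strength Bootcamp & Yoga Basics — 3 in total.

3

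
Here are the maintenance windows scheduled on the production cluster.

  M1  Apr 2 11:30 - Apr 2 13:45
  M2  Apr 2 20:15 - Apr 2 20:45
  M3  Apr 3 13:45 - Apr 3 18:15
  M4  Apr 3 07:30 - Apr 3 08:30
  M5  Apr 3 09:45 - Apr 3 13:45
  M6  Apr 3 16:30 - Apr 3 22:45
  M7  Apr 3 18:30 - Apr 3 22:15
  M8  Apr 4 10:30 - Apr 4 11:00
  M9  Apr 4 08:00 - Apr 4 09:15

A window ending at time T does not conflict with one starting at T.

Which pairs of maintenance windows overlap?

Sorted by start: M1, M2, M4, M5, M3, M6, M7, M9, M8.
M2 starts after M1 ends, so nothing later overlaps M1 either.
M4 starts after M2 ends, so nothing later overlaps M2 either.
M5 starts after M4 ends, so nothing later overlaps M4 either.
M3 starts exactly when M5 ends (back-to-back, no overlap), so nothing later overlaps M5 either.
M6 starts before M3 ends → M3 and M6 overlap.
M7 starts after M3 ends, so nothing later overlaps M3 either.
M7 starts before M6 ends → M6 and M7 overlap.
M9 starts after M6 ends, so nothing later overlaps M6 either.
M9 starts after M7 ends, so nothing later overlaps M7 either.
M8 starts after M9 ends.

M3 & M6, M6 & M7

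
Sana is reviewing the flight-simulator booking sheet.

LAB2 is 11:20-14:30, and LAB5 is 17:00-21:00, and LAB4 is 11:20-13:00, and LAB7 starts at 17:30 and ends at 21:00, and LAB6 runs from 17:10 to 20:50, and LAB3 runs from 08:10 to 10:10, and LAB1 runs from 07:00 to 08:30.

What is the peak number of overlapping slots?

Walk through starts and ends in time order (an end at T is processed before a start at T):
07:00 start LAB1 → 1
08:10 start LAB3 → 2
08:30 end LAB1 → 1
10:10 end LAB3 → 0
11:20 start LAB2 → 1
11:20 start LAB4 → 2
13:00 end LAB4 → 1
14:30 end LAB2 → 0
17:00 start LAB5 → 1
17:10 start LAB6 → 2
17:30 start LAB7 → 3
20:50 end LAB6 → 2
21:00 end LAB5 → 1
21:00 end LAB7 → 0
Peak is 3, at 17:30 (LAB5, LAB6, LAB7).

3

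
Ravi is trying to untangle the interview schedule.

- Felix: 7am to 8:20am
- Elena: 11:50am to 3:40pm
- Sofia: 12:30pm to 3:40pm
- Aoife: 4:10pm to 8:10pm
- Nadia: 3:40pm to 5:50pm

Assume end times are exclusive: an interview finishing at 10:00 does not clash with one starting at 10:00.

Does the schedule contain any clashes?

Yes

Check each pair: they overlap iff neither finishes before the other starts.
Sorted by start: Felix, Elena, Sofia, Nadia, Aoife.
Elena starts after Felix ends — done with Felix.
Sofia starts before Elena ends → Elena and Sofia overlap.
That's a conflict, so the schedule is not conflict-free.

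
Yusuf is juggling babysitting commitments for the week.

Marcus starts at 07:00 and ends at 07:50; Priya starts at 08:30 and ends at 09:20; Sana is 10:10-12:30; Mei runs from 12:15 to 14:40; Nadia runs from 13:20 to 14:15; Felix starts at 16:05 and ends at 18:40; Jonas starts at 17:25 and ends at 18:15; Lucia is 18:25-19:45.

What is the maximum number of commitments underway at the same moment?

2

Walk through starts and ends in time order (an end at T is processed before a start at T):
07:00 start Marcus → 1
07:50 end Marcus → 0
08:30 start Priya → 1
09:20 end Priya → 0
10:10 start Sana → 1
12:15 start Mei → 2
12:30 end Sana → 1
13:20 start Nadia → 2
14:15 end Nadia → 1
14:40 end Mei → 0
16:05 start Felix → 1
17:25 start Jonas → 2
18:15 end Jonas → 1
18:25 start Lucia → 2
18:40 end Felix → 1
19:45 end Lucia → 0
Peak is 2, at 12:15 (Mei, Sana).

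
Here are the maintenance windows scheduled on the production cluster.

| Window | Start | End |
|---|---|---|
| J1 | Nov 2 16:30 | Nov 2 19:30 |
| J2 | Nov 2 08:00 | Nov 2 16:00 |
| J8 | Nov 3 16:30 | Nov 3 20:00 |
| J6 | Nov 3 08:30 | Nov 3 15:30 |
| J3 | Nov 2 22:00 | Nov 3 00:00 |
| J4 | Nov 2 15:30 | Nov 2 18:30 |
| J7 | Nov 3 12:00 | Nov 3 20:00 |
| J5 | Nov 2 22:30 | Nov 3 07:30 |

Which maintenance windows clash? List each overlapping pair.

J1 & J4, J2 & J4, J3 & J5, J6 & J7, J7 & J8

Check each pair: they overlap iff neither finishes before the other starts.
Sorted by start: J2, J4, J1, J3, J5, J6, J7, J8.
J4 starts before J2 ends → J2 and J4 overlap.
J1 starts after J2 ends, so J2 has no further overlaps.
J1 starts before J4 ends → J4 and J1 overlap.
J3 starts after J4 ends, so J4 has no further overlaps.
J3 starts after J1 ends, so J1 has no further overlaps.
J5 starts before J3 ends → J3 and J5 overlap.
J6 starts after J3 ends, so J3 has no further overlaps.
J6 starts after J5 ends, so J5 has no further overlaps.
J7 starts before J6 ends → J6 and J7 overlap.
J8 starts after J6 ends.
J8 starts before J7 ends → J7 and J8 overlap.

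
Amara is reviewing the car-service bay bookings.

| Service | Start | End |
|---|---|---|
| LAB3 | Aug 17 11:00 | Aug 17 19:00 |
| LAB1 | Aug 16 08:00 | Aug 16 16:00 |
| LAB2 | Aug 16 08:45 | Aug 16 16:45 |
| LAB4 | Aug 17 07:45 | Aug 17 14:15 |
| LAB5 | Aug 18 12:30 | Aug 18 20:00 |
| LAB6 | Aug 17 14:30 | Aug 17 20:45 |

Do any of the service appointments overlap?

Yes

Sorted by start: LAB1, LAB2, LAB4, LAB3, LAB6, LAB5.
LAB2 starts before LAB1 ends → LAB1 and LAB2 overlap.
That's a conflict, so the schedule is not conflict-free.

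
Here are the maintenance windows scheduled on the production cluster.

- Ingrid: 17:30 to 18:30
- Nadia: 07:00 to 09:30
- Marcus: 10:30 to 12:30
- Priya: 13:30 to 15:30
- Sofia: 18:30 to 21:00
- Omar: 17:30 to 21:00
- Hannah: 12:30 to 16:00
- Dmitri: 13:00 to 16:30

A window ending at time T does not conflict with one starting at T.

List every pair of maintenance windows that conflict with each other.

Dmitri & Hannah, Dmitri & Priya, Hannah & Priya, Ingrid & Omar, Omar & Sofia

Check each pair: they overlap iff neither finishes before the other starts.
Sorted by start: Nadia, Marcus, Hannah, Dmitri, Priya, Ingrid, Omar, Sofia.
Marcus starts after Nadia ends; Nadia is clear from here.
Hannah starts exactly when Marcus ends (back-to-back, no overlap); Marcus is clear from here.
Dmitri starts before Hannah ends → Hannah and Dmitri overlap.
Priya starts before Hannah ends → Hannah and Priya overlap.
Ingrid starts after Hannah ends; Hannah is clear from here.
Priya starts before Dmitri ends → Dmitri and Priya overlap.
Ingrid starts after Dmitri ends; Dmitri is clear from here.
Ingrid starts after Priya ends; Priya is clear from here.
Omar starts before Ingrid ends → Ingrid and Omar overlap.
Sofia starts exactly when Ingrid ends (back-to-back, no overlap).
Sofia starts before Omar ends → Omar and Sofia overlap.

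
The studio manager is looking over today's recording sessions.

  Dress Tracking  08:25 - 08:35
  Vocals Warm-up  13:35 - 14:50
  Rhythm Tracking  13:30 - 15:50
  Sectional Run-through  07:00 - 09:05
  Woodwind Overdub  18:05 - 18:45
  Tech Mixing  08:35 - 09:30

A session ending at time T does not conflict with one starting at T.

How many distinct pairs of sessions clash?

3

Check each pair: they overlap iff neither finishes before the other starts.
Sorted by start: Sectional Run-through, Dress Tracking, Tech Mixing, Rhythm Tracking, Vocals Warm-up, Woodwind Overdub.
Dress Tracking starts before Sectional Run-through ends → Sectional Run-through and Dress Tracking overlap.
Tech Mixing starts before Sectional Run-through ends → Sectional Run-through and Tech Mixing overlap.
Rhythm Tracking starts after Sectional Run-through ends — done with Sectional Run-through.
Tech Mixing starts exactly when Dress Tracking ends (back-to-back, no overlap) — done with Dress Tracking.
Rhythm Tracking starts after Tech Mixing ends — done with Tech Mixing.
Vocals Warm-up starts before Rhythm Tracking ends → Rhythm Tracking and Vocals Warm-up overlap.
Woodwind Overdub starts after Rhythm Tracking ends.
Woodwind Overdub starts after Vocals Warm-up ends.
Overlapping pairs: Dress Tracking & Sectional Run-through, Rhythm Tracking & Vocals Warm-up, Sectional Run-through & Tech Mixing — 3 in total.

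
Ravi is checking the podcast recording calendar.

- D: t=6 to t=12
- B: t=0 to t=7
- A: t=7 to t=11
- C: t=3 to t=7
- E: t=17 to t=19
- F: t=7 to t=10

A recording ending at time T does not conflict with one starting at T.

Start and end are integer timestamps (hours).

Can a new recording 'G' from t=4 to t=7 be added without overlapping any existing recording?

No — it overlaps B, C, D

B: starts t=0 before G ends t=7, and ends t=7 after G starts t=4 → overlap.
C: starts t=3 before G ends t=7, and ends t=7 after G starts t=4 → overlap.
D: starts t=6 before G ends t=7, and ends t=12 after G starts t=4 → overlap.
A: starts t=7 at or after G ends t=7 → clear.
F: starts t=7 at or after G ends t=7 → clear.
E: starts t=17 at or after G ends t=7 → clear.
G overlaps B, C, D.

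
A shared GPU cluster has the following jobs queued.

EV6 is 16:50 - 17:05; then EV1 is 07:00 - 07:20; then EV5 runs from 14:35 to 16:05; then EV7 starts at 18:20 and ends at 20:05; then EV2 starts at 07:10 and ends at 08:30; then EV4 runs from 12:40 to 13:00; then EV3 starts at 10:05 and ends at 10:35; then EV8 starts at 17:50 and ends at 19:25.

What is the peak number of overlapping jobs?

Walk through starts and ends in time order (an end at T is processed before a start at T):
07:00 start EV1 → 1
07:10 start EV2 → 2
07:20 end EV1 → 1
08:30 end EV2 → 0
10:05 start EV3 → 1
10:35 end EV3 → 0
12:40 start EV4 → 1
13:00 end EV4 → 0
14:35 start EV5 → 1
16:05 end EV5 → 0
16:50 start EV6 → 1
17:05 end EV6 → 0
17:50 start EV8 → 1
18:20 start EV7 → 2
19:25 end EV8 → 1
20:05 end EV7 → 0
Peak is 2, at 07:10 (EV1, EV2).

2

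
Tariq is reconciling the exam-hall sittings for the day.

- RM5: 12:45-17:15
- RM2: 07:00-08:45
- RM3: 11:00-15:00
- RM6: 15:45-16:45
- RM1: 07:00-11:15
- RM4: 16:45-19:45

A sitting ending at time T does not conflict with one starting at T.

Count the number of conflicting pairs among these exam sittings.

5

Sorted by start: RM1, RM2, RM3, RM5, RM6, RM4.
RM2 starts before RM1 ends → RM1 and RM2 overlap.
RM3 starts before RM1 ends → RM1 and RM3 overlap.
RM5 starts after RM1 ends — done with RM1.
RM3 starts after RM2 ends — done with RM2.
RM5 starts before RM3 ends → RM3 and RM5 overlap.
RM6 starts after RM3 ends — done with RM3.
RM6 starts before RM5 ends → RM5 and RM6 overlap.
RM4 starts before RM5 ends → RM5 and RM4 overlap.
RM4 starts exactly when RM6 ends (back-to-back, no overlap).
Overlapping pairs: RM1 & RM2, RM1 & RM3, RM3 & RM5, RM4 & RM5, RM5 & RM6 — 5 in total.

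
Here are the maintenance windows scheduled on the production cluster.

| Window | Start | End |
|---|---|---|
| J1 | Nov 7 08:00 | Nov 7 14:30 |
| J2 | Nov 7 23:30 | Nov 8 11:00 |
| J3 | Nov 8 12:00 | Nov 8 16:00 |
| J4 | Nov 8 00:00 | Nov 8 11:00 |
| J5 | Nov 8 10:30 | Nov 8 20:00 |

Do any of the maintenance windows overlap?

Yes

Sorted by start: J1, J2, J4, J5, J3.
J2 starts after J1 ends, so nothing later overlaps J1 either.
J4 starts before J2 ends → J2 and J4 overlap.
That's a conflict, so the schedule is not conflict-free.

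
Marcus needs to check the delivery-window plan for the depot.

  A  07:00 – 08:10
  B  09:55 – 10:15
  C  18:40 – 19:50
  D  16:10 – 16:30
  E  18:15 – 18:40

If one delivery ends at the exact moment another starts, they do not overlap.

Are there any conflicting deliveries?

No

Sorted by start: A, B, D, E, C.
B starts after A ends; A is clear from here.
D starts after B ends; B is clear from here.
E starts after D ends; D is clear from here.
C starts exactly when E ends (back-to-back, no overlap).
Every pair is clear; the schedule has no overlaps.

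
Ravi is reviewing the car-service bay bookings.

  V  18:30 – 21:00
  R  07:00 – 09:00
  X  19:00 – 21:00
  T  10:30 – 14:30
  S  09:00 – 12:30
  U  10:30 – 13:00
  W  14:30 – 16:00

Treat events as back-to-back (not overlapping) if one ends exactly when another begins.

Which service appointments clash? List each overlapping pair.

Sorted by start: R, S, T, U, W, V, X.
S starts exactly when R ends (back-to-back, no overlap), so nothing later overlaps R either.
T starts before S ends → S and T overlap.
U starts before S ends → S and U overlap.
W starts after S ends, so nothing later overlaps S either.
U starts before T ends → T and U overlap.
W starts exactly when T ends (back-to-back, no overlap), so nothing later overlaps T either.
W starts after U ends, so nothing later overlaps U either.
V starts after W ends, so nothing later overlaps W either.
X starts before V ends → V and X overlap.

S & T, S & U, T & U, V & X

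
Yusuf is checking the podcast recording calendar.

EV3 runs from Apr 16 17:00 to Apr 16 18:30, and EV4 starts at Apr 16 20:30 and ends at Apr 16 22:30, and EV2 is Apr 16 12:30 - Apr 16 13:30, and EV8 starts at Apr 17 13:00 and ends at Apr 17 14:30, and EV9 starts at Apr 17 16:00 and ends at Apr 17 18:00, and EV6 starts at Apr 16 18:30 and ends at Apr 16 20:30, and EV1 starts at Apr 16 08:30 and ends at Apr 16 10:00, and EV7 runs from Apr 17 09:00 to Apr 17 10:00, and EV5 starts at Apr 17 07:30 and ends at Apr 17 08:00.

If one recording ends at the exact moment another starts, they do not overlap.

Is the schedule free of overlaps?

Sorted by start: EV1, EV2, EV3, EV6, EV4, EV5, EV7, EV8, EV9.
EV2 starts after EV1 ends, so nothing later overlaps EV1 either.
EV3 starts after EV2 ends, so nothing later overlaps EV2 either.
EV6 starts exactly when EV3 ends (back-to-back, no overlap), so nothing later overlaps EV3 either.
EV4 starts exactly when EV6 ends (back-to-back, no overlap), so nothing later overlaps EV6 either.
EV5 starts after EV4 ends, so nothing later overlaps EV4 either.
EV7 starts after EV5 ends, so nothing later overlaps EV5 either.
EV8 starts after EV7 ends, so nothing later overlaps EV7 either.
EV9 starts after EV8 ends.
Every pair is clear; the schedule has no overlaps.

Yes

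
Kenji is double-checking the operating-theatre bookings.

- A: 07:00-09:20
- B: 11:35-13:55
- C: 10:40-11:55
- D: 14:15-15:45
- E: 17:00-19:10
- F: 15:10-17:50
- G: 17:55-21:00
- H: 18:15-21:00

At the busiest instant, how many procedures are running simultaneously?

3

Sweep the timeline, counting +1 at each start and −1 at each end (ends before starts at a tie):
07:00 start A → 1
09:20 end A → 0
10:40 start C → 1
11:35 start B → 2
11:55 end C → 1
13:55 end B → 0
14:15 start D → 1
15:10 start F → 2
15:45 end D → 1
17:00 start E → 2
17:50 end F → 1
17:55 start G → 2
18:15 start H → 3
19:10 end E → 2
21:00 end G → 1
21:00 end H → 0
Peak is 3, at 18:15 (E, G, H).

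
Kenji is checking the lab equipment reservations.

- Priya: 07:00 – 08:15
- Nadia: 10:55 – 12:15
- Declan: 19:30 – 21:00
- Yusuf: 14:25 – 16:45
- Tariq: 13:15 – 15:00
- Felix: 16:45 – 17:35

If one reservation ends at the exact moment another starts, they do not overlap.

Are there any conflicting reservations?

Check each pair: they overlap iff neither finishes before the other starts.
Sorted by start: Priya, Nadia, Tariq, Yusuf, Felix, Declan.
Nadia starts after Priya ends, so nothing later overlaps Priya either.
Tariq starts after Nadia ends, so nothing later overlaps Nadia either.
Yusuf starts before Tariq ends → Tariq and Yusuf overlap.
That's a conflict, so the schedule is not conflict-free.

Yes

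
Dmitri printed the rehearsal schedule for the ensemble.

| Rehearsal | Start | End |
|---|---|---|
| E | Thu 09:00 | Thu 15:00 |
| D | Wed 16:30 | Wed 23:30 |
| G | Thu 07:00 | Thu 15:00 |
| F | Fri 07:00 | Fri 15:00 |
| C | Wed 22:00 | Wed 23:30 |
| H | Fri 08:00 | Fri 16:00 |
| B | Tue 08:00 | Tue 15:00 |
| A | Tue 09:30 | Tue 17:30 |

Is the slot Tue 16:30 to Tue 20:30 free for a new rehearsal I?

No — it overlaps A

B: ends Tue 15:00 at or before I starts Tue 16:30 → clear.
A: starts Tue 09:30 before I ends Tue 20:30, and ends Tue 17:30 after I starts Tue 16:30 → overlap.
D: starts Wed 16:30 at or after I ends Tue 20:30 → clear.
C: starts Wed 22:00 at or after I ends Tue 20:30 → clear.
G: starts Thu 07:00 at or after I ends Tue 20:30 → clear.
E: starts Thu 09:00 at or after I ends Tue 20:30 → clear.
F: starts Fri 07:00 at or after I ends Tue 20:30 → clear.
H: starts Fri 08:00 at or after I ends Tue 20:30 → clear.
I overlaps A.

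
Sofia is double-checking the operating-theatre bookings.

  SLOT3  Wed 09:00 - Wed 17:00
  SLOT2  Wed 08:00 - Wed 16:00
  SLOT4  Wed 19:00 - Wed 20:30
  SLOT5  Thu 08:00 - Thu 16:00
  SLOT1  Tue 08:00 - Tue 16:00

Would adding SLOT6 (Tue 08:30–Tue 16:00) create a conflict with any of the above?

Yes — it overlaps SLOT1

SLOT1: starts Tue 08:00 before SLOT6 ends Tue 16:00, and ends Tue 16:00 after SLOT6 starts Tue 08:30 → overlap.
SLOT2: starts Wed 08:00 at or after SLOT6 ends Tue 16:00 → clear.
SLOT3: starts Wed 09:00 at or after SLOT6 ends Tue 16:00 → clear.
SLOT4: starts Wed 19:00 at or after SLOT6 ends Tue 16:00 → clear.
SLOT5: starts Thu 08:00 at or after SLOT6 ends Tue 16:00 → clear.
SLOT6 overlaps SLOT1.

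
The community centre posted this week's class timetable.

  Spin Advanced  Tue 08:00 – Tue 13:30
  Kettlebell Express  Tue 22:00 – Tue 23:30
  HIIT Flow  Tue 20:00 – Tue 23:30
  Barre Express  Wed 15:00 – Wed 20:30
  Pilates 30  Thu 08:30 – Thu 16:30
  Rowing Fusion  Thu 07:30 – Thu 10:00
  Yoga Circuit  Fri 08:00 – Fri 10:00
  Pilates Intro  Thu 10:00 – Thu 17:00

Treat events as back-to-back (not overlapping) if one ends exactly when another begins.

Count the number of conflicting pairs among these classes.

3

Sorted by start: Spin Advanced, HIIT Flow, Kettlebell Express, Barre Express, Rowing Fusion, Pilates 30, Pilates Intro, Yoga Circuit.
HIIT Flow starts after Spin Advanced ends — done with Spin Advanced.
Kettlebell Express starts before HIIT Flow ends → HIIT Flow and Kettlebell Express overlap.
Barre Express starts after HIIT Flow ends — done with HIIT Flow.
Barre Express starts after Kettlebell Express ends — done with Kettlebell Express.
Rowing Fusion starts after Barre Express ends — done with Barre Express.
Pilates 30 starts before Rowing Fusion ends → Rowing Fusion and Pilates 30 overlap.
Pilates Intro starts exactly when Rowing Fusion ends (back-to-back, no overlap) — done with Rowing Fusion.
Pilates Intro starts before Pilates 30 ends → Pilates 30 and Pilates Intro overlap.
Yoga Circuit starts after Pilates 30 ends.
Yoga Circuit starts after Pilates Intro ends.
Overlapping pairs: HIIT Flow & Kettlebell Express, Pilates 30 & Pilates Intro, Pilates 30 & Rowing Fusion — 3 in total.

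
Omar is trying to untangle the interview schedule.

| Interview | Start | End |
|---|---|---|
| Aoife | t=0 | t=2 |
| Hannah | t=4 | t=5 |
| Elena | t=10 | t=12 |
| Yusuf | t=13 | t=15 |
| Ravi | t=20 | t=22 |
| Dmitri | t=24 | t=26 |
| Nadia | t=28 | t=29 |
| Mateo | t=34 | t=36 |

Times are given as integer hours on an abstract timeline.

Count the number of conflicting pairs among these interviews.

Sorted by start: Aoife, Hannah, Elena, Yusuf, Ravi, Dmitri, Nadia, Mateo.
Hannah starts after Aoife ends — done with Aoife.
Elena starts after Hannah ends — done with Hannah.
Yusuf starts after Elena ends — done with Elena.
Ravi starts after Yusuf ends — done with Yusuf.
Dmitri starts after Ravi ends — done with Ravi.
Nadia starts after Dmitri ends — done with Dmitri.
Mateo starts after Nadia ends.
No pair overlaps.

0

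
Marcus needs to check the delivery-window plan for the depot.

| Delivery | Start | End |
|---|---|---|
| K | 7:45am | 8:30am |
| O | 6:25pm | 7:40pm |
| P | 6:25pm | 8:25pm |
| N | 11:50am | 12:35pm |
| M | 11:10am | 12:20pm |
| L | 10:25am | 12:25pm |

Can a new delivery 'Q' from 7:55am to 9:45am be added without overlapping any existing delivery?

No — it overlaps K

K: starts 7:45am before Q ends 9:45am, and ends 8:30am after Q starts 7:55am → overlap.
L: starts 10:25am at or after Q ends 9:45am → clear.
M: starts 11:10am at or after Q ends 9:45am → clear.
N: starts 11:50am at or after Q ends 9:45am → clear.
O: starts 6:25pm at or after Q ends 9:45am → clear.
P: starts 6:25pm at or after Q ends 9:45am → clear.
Q overlaps K.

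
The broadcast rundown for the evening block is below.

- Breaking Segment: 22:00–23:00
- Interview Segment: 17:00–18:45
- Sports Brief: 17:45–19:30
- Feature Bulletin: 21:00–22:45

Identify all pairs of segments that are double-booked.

Check each pair: they overlap iff neither finishes before the other starts.
Sorted by start: Interview Segment, Sports Brief, Feature Bulletin, Breaking Segment.
Sports Brief starts before Interview Segment ends → Interview Segment and Sports Brief overlap.
Feature Bulletin starts after Interview Segment ends — done with Interview Segment.
Feature Bulletin starts after Sports Brief ends — done with Sports Brief.
Breaking Segment starts before Feature Bulletin ends → Feature Bulletin and Breaking Segment overlap.

Breaking Segment & Feature Bulletin, Interview Segment & Sports Brief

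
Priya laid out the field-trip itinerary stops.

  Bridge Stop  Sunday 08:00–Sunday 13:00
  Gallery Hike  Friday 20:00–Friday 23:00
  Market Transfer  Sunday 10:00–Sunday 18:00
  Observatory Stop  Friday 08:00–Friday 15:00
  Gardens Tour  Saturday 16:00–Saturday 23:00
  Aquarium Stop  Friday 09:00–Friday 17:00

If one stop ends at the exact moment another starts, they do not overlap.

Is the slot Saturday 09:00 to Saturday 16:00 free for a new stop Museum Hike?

Observatory Stop: ends Friday 15:00 at or before Museum Hike starts Saturday 09:00 → clear.
Aquarium Stop: ends Friday 17:00 at or before Museum Hike starts Saturday 09:00 → clear.
Gallery Hike: ends Friday 23:00 at or before Museum Hike starts Saturday 09:00 → clear.
Gardens Tour: starts Saturday 16:00 at or after Museum Hike ends Saturday 16:00 → clear.
Bridge Stop: starts Sunday 08:00 at or after Museum Hike ends Saturday 16:00 → clear.
Market Transfer: starts Sunday 10:00 at or after Museum Hike ends Saturday 16:00 → clear.

Yes — the slot is free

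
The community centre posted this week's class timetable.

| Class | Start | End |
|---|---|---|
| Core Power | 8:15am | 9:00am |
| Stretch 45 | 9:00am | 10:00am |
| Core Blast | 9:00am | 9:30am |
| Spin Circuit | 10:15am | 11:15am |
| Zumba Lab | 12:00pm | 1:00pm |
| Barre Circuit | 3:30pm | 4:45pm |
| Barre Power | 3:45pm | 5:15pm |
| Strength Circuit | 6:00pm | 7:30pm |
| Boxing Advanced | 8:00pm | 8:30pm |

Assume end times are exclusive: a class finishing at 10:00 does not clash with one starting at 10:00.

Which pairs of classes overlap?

Two intervals overlap when each starts before the other ends.
Sorted by start: Core Power, Stretch 45, Core Blast, Spin Circuit, Zumba Lab, Barre Circuit, Barre Power, Strength Circuit, Boxing Advanced.
Stretch 45 starts exactly when Core Power ends (back-to-back, no overlap), so Core Power has no further overlaps.
Core Blast starts before Stretch 45 ends → Stretch 45 and Core Blast overlap.
Spin Circuit starts after Stretch 45 ends, so Stretch 45 has no further overlaps.
Spin Circuit starts after Core Blast ends, so Core Blast has no further overlaps.
Zumba Lab starts after Spin Circuit ends, so Spin Circuit has no further overlaps.
Barre Circuit starts after Zumba Lab ends, so Zumba Lab has no further overlaps.
Barre Power starts before Barre Circuit ends → Barre Circuit and Barre Power overlap.
Strength Circuit starts after Barre Circuit ends, so Barre Circuit has no further overlaps.
Strength Circuit starts after Barre Power ends, so Barre Power has no further overlaps.
Boxing Advanced starts after Strength Circuit ends.

Barre Circuit & Barre Power, Core Blast & Stretch 45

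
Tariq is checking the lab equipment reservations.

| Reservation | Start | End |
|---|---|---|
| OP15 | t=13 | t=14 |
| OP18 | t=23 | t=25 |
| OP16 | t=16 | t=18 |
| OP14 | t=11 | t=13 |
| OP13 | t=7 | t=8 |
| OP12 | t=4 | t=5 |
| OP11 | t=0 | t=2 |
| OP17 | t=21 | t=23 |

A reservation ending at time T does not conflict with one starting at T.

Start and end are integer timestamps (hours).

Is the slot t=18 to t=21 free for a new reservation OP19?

OP11: ends t=2 at or before OP19 starts t=18 → clear.
OP12: ends t=5 at or before OP19 starts t=18 → clear.
OP13: ends t=8 at or before OP19 starts t=18 → clear.
OP14: ends t=13 at or before OP19 starts t=18 → clear.
OP15: ends t=14 at or before OP19 starts t=18 → clear.
OP16: ends t=18 at or before OP19 starts t=18 → clear.
OP17: starts t=21 at or after OP19 ends t=21 → clear.
OP18: starts t=23 at or after OP19 ends t=21 → clear.

Yes — the slot is free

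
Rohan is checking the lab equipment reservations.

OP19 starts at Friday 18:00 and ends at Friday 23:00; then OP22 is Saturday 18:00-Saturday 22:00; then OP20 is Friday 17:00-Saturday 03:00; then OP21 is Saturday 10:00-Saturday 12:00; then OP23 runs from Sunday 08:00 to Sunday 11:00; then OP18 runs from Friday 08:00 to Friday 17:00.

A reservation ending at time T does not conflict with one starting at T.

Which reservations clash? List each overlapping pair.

Sorted by start: OP18, OP20, OP19, OP21, OP22, OP23.
OP20 starts exactly when OP18 ends (back-to-back, no overlap), so nothing later overlaps OP18 either.
OP19 starts before OP20 ends → OP20 and OP19 overlap.
OP21 starts after OP20 ends, so nothing later overlaps OP20 either.
OP21 starts after OP19 ends, so nothing later overlaps OP19 either.
OP22 starts after OP21 ends, so nothing later overlaps OP21 either.
OP23 starts after OP22 ends.

OP19 & OP20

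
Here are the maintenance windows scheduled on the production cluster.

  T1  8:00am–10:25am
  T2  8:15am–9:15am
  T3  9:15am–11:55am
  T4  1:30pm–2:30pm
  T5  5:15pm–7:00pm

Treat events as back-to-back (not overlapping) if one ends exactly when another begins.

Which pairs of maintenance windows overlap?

T1 & T2, T1 & T3

Sorted by start: T1, T2, T3, T4, T5.
T2 starts before T1 ends → T1 and T2 overlap.
T3 starts before T1 ends → T1 and T3 overlap.
T4 starts after T1 ends, so nothing later overlaps T1 either.
T3 starts exactly when T2 ends (back-to-back, no overlap), so nothing later overlaps T2 either.
T4 starts after T3 ends, so nothing later overlaps T3 either.
T5 starts after T4 ends.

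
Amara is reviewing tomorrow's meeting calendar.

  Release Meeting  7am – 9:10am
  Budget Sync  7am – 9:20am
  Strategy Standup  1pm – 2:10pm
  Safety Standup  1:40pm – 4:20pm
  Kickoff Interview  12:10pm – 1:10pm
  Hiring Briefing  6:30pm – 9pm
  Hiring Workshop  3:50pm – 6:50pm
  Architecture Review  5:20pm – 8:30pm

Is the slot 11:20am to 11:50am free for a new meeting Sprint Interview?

Release Meeting: ends 9:10am at or before Sprint Interview starts 11:20am → clear.
Budget Sync: ends 9:20am at or before Sprint Interview starts 11:20am → clear.
Kickoff Interview: starts 12:10pm at or after Sprint Interview ends 11:50am → clear.
Strategy Standup: starts 1pm at or after Sprint Interview ends 11:50am → clear.
Safety Standup: starts 1:40pm at or after Sprint Interview ends 11:50am → clear.
Hiring Workshop: starts 3:50pm at or after Sprint Interview ends 11:50am → clear.
Architecture Review: starts 5:20pm at or after Sprint Interview ends 11:50am → clear.
Hiring Briefing: starts 6:30pm at or after Sprint Interview ends 11:50am → clear.

Yes — the slot is free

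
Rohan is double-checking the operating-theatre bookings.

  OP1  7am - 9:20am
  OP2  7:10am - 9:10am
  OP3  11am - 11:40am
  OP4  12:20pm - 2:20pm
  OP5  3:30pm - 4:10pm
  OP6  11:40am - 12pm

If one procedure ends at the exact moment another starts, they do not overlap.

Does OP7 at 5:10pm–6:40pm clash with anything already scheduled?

OP1: ends 9:20am at or before OP7 starts 5:10pm → clear.
OP2: ends 9:10am at or before OP7 starts 5:10pm → clear.
OP3: ends 11:40am at or before OP7 starts 5:10pm → clear.
OP6: ends 12pm at or before OP7 starts 5:10pm → clear.
OP4: ends 2:20pm at or before OP7 starts 5:10pm → clear.
OP5: ends 4:10pm at or before OP7 starts 5:10pm → clear.

No — it doesn't clash with anything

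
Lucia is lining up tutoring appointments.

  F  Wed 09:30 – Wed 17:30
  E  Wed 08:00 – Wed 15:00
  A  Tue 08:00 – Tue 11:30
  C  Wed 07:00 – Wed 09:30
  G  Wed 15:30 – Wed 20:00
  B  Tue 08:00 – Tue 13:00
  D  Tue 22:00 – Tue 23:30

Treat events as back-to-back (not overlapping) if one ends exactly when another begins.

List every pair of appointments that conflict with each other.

Check each pair: they overlap iff neither finishes before the other starts.
Sorted by start: A, B, D, C, E, F, G.
B starts before A ends → A and B overlap.
D starts after A ends, so nothing later overlaps A either.
D starts after B ends, so nothing later overlaps B either.
C starts after D ends, so nothing later overlaps D either.
E starts before C ends → C and E overlap.
F starts exactly when C ends (back-to-back, no overlap), so nothing later overlaps C either.
F starts before E ends → E and F overlap.
G starts after E ends.
G starts before F ends → F and G overlap.

A & B, C & E, E & F, F & G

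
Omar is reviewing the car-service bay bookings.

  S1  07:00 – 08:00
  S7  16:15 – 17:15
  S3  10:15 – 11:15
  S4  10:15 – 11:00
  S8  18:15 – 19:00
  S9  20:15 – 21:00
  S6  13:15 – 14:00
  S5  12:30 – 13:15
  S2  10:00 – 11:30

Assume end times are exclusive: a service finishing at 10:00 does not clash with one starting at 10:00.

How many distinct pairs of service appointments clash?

3

Sorted by start: S1, S2, S3, S4, S5, S6, S7, S8, S9.
S2 starts after S1 ends, so S1 has no further overlaps.
S3 starts before S2 ends → S2 and S3 overlap.
S4 starts before S2 ends → S2 and S4 overlap.
S5 starts after S2 ends, so S2 has no further overlaps.
S4 starts before S3 ends → S3 and S4 overlap.
S5 starts after S3 ends, so S3 has no further overlaps.
S5 starts after S4 ends, so S4 has no further overlaps.
S6 starts exactly when S5 ends (back-to-back, no overlap), so S5 has no further overlaps.
S7 starts after S6 ends, so S6 has no further overlaps.
S8 starts after S7 ends, so S7 has no further overlaps.
S9 starts after S8 ends.
Overlapping pairs: S2 & S3, S2 & S4, S3 & S4 — 3 in total.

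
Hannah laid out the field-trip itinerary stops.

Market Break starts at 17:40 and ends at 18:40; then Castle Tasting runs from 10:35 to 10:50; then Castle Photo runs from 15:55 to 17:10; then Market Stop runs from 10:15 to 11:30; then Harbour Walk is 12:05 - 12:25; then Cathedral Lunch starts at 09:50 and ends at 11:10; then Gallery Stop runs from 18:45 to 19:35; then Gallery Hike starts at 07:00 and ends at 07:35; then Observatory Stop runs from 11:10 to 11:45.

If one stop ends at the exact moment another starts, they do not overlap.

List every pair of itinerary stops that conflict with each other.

Castle Tasting & Cathedral Lunch, Castle Tasting & Market Stop, Cathedral Lunch & Market Stop, Market Stop & Observatory Stop

Sorted by start: Gallery Hike, Cathedral Lunch, Market Stop, Castle Tasting, Observatory Stop, Harbour Walk, Castle Photo, Market Break, Gallery Stop.
Cathedral Lunch starts after Gallery Hike ends, so Gallery Hike has no further overlaps.
Market Stop starts before Cathedral Lunch ends → Cathedral Lunch and Market Stop overlap.
Castle Tasting starts before Cathedral Lunch ends → Cathedral Lunch and Castle Tasting overlap.
Observatory Stop starts exactly when Cathedral Lunch ends (back-to-back, no overlap), so Cathedral Lunch has no further overlaps.
Castle Tasting starts before Market Stop ends → Market Stop and Castle Tasting overlap.
Observatory Stop starts before Market Stop ends → Market Stop and Observatory Stop overlap.
Harbour Walk starts after Market Stop ends, so Market Stop has no further overlaps.
Observatory Stop starts after Castle Tasting ends, so Castle Tasting has no further overlaps.
Harbour Walk starts after Observatory Stop ends, so Observatory Stop has no further overlaps.
Castle Photo starts after Harbour Walk ends, so Harbour Walk has no further overlaps.
Market Break starts after Castle Photo ends, so Castle Photo has no further overlaps.
Gallery Stop starts after Market Break ends.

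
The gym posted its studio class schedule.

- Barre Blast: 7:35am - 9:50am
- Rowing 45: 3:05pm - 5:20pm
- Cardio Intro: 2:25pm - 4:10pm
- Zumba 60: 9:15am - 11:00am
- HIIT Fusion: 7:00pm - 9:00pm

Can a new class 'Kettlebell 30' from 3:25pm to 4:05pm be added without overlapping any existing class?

No — it overlaps Cardio Intro, Rowing 45

Barre Blast: ends 9:50am at or before Kettlebell 30 starts 3:25pm → clear.
Zumba 60: ends 11:00am at or before Kettlebell 30 starts 3:25pm → clear.
Cardio Intro: starts 2:25pm before Kettlebell 30 ends 4:05pm, and ends 4:10pm after Kettlebell 30 starts 3:25pm → overlap.
Rowing 45: starts 3:05pm before Kettlebell 30 ends 4:05pm, and ends 5:20pm after Kettlebell 30 starts 3:25pm → overlap.
HIIT Fusion: starts 7:00pm at or after Kettlebell 30 ends 4:05pm → clear.
Kettlebell 30 overlaps Rowing 45, Cardio Intro.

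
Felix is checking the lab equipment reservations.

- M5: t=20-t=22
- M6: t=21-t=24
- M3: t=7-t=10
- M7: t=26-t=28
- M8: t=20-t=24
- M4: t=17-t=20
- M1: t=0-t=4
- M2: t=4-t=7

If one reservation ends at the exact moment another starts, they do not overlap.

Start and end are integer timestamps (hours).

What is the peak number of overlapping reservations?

3

Walk through starts and ends in time order (an end at T is processed before a start at T):
t=0 start M1 → 1
t=4 end M1 → 0
t=4 start M2 → 1
t=7 end M2 → 0
t=7 start M3 → 1
t=10 end M3 → 0
t=17 start M4 → 1
t=20 end M4 → 0
t=20 start M5 → 1
t=20 start M8 → 2
t=21 start M6 → 3
t=22 end M5 → 2
t=24 end M6 → 1
t=24 end M8 → 0
t=26 start M7 → 1
t=28 end M7 → 0
Peak is 3, at t=21 (M5, M6, M8).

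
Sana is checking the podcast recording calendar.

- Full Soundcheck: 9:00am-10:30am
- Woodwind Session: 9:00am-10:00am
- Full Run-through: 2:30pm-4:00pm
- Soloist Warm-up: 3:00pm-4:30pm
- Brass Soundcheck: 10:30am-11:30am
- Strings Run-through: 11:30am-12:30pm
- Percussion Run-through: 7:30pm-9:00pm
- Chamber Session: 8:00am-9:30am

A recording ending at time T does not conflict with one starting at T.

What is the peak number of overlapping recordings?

Walk through starts and ends in time order (an end at T is processed before a start at T):
8:00am start Chamber Session → 1
9:00am start Full Soundcheck → 2
9:00am start Woodwind Session → 3
9:30am end Chamber Session → 2
10:00am end Woodwind Session → 1
10:30am end Full Soundcheck → 0
10:30am start Brass Soundcheck → 1
11:30am end Brass Soundcheck → 0
11:30am start Strings Run-through → 1
12:30pm end Strings Run-through → 0
2:30pm start Full Run-through → 1
3:00pm start Soloist Warm-up → 2
4:00pm end Full Run-through → 1
4:30pm end Soloist Warm-up → 0
7:30pm start Percussion Run-through → 1
9:00pm end Percussion Run-through → 0
Peak is 3, at 9:00am (Chamber Session, Full Soundcheck, Woodwind Session).

3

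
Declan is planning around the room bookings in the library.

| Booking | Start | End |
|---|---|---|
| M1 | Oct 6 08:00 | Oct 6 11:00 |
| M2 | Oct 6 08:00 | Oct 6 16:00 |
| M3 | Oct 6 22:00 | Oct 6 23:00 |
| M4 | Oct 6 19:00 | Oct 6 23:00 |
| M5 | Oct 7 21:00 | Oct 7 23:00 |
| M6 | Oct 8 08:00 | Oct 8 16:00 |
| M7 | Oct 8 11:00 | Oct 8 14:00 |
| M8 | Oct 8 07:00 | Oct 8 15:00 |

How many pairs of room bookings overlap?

5

Sorted by start: M1, M2, M4, M3, M5, M8, M6, M7.
M2 starts before M1 ends → M1 and M2 overlap.
M4 starts after M1 ends, so M1 has no further overlaps.
M4 starts after M2 ends, so M2 has no further overlaps.
M3 starts before M4 ends → M4 and M3 overlap.
M5 starts after M4 ends, so M4 has no further overlaps.
M5 starts after M3 ends, so M3 has no further overlaps.
M8 starts after M5 ends, so M5 has no further overlaps.
M6 starts before M8 ends → M8 and M6 overlap.
M7 starts before M8 ends → M8 and M7 overlap.
M7 starts before M6 ends → M6 and M7 overlap.
Overlapping pairs: M1 & M2, M3 & M4, M6 & M7, M6 & M8, M7 & M8 — 5 in total.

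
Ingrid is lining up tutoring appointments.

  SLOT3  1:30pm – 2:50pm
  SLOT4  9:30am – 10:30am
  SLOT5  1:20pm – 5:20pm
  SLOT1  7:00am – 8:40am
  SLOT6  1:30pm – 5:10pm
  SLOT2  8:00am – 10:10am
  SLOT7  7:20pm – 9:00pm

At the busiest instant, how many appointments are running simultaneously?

Walk through starts and ends in time order (an end at T is processed before a start at T):
7:00am start SLOT1 → 1
8:00am start SLOT2 → 2
8:40am end SLOT1 → 1
9:30am start SLOT4 → 2
10:10am end SLOT2 → 1
10:30am end SLOT4 → 0
1:20pm start SLOT5 → 1
1:30pm start SLOT3 → 2
1:30pm start SLOT6 → 3
2:50pm end SLOT3 → 2
5:10pm end SLOT6 → 1
5:20pm end SLOT5 → 0
7:20pm start SLOT7 → 1
9:00pm end SLOT7 → 0
Peak is 3, at 1:30pm (SLOT3, SLOT5, SLOT6).

3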